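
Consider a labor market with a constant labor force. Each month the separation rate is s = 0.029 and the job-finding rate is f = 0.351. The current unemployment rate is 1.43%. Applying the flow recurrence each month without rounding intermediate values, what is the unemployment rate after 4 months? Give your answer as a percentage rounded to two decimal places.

Unemployment rate after four months ≈ 6.72%.

With a fixed labor force, u_{t+1} = u_t + s·(1−u_t) − f·u_t = u_t·(1−s−f) + s.
Here 1−s−f = 0.620 and s = 0.029.
u_1 = 0.014300 × 0.620 + 0.029 = 0.037866.
u_2 = 0.037866 × 0.620 + 0.029 = 0.052477.
u_3 = 0.052477 × 0.620 + 0.029 = 0.061536.
u_4 = 0.061536 × 0.620 + 0.029 = 0.067152.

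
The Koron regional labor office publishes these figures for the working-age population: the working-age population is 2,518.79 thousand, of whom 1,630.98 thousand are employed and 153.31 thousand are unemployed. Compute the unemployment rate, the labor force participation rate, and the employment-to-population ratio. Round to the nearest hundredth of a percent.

Labor force = employed + unemployed = 1,630.98 + 153.31 = 1,784.29 thousand.
Unemployment rate = 153.31 / 1,784.29 = 8.59%.
Labor force participation rate = 1,784.29 / 2,518.79 = 70.84%.
Employment-population ratio = 1,630.98 / 2,518.79 = 64.75%.

Unemployment rate ≈ 8.59%; labor force participation rate ≈ 70.84%; employment-population ratio ≈ 64.75%.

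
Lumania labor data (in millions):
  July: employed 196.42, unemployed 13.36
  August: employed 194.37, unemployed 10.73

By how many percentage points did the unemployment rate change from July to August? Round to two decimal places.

July: labor force = 196.42 + 13.36 = 209.78; u = 13.36/209.78 = 6.37%.
August: labor force = 194.37 + 10.73 = 205.10; u = 10.73/205.10 = 5.23%.
Change = 5.23% − 6.37% = −1.14 pp.

The unemployment rate changed by −1.14 percentage points.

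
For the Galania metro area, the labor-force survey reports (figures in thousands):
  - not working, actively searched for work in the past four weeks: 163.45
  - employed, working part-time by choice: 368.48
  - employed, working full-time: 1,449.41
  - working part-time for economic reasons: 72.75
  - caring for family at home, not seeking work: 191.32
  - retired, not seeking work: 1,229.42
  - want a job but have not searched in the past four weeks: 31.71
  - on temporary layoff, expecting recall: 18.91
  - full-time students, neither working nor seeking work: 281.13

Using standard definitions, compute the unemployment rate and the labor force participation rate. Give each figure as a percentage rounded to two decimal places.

Unemployment rate ≈ 8.80%; labor force participation rate ≈ 54.46%.

Employed = 368.48 + 1,449.41 + 72.75 = 1,890.64 thousand (anyone who worked, including part-time for economic reasons, counts as employed).
Unemployed = 163.45 + 18.91 = 182.36 thousand (jobless and actively searching, or on temporary layoff).
Labor force = 1,890.64 + 182.36 = 2,073.00 thousand.
Not in labor force = 191.32 + 1,229.42 + 31.71 + 281.13 = 1,733.58 thousand (those not working and not actively searching are outside the labor force — including those who want a job but have given up searching).
Civilian working-age population = 2,073.00 + 1,733.58 = 3,806.58 thousand.
Unemployment rate = 182.36 / 2,073.00 = 8.80%.
Labor force participation rate = 2,073.00 / 3,806.58 = 54.46%.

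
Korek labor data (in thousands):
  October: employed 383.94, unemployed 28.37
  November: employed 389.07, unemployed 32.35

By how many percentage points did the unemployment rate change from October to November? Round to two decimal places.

October: labor force = 383.94 + 28.37 = 412.31; u = 28.37/412.31 = 6.88%.
November: labor force = 389.07 + 32.35 = 421.42; u = 32.35/421.42 = 7.68%.
Change = 7.68% − 6.88% = +0.80 pp.

The unemployment rate changed by +0.80 percentage points.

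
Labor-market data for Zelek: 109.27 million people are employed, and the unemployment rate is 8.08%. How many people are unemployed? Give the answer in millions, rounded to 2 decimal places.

About 9.61 million are unemployed.

Let U be the number unemployed. The labor force is E + U, and U/(E+U) = 0.0808.
So U = 0.0808 × 109.27 / (1 − 0.0808) = 8.8290 / 0.9192 ≈ 9.61 million.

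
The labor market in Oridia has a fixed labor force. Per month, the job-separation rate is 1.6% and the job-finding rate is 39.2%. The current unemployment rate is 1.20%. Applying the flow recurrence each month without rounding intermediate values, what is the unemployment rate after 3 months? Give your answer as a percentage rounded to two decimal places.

Unemployment rate after three months ≈ 3.36%.

With a fixed labor force, u_{t+1} = u_t + s·(1−u_t) − f·u_t = u_t·(1−s−f) + s.
Here 1−s−f = 0.592 and s = 0.016.
u_1 = 0.012000 × 0.592 + 0.016 = 0.023104.
u_2 = 0.023104 × 0.592 + 0.016 = 0.029678.
u_3 = 0.029678 × 0.592 + 0.016 = 0.033569.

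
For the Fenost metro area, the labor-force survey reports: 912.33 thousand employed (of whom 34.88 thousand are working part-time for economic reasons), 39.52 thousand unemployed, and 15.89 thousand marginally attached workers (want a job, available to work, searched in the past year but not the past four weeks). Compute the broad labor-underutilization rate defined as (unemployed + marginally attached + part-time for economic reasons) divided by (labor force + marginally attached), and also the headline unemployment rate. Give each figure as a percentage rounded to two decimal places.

Labor force = 912.33 + 39.52 = 951.85 thousand.
Numerator = 39.52 + 15.89 + 34.88 = 90.29 thousand.
Denominator = 951.85 + 15.89 = 967.74 thousand.
Broad rate = 90.29 / 967.74 = 9.33%.
Headline unemployment rate = 39.52 / 951.85 = 4.15%.

Broad underutilization rate ≈ 9.33%; headline unemployment rate ≈ 4.15%.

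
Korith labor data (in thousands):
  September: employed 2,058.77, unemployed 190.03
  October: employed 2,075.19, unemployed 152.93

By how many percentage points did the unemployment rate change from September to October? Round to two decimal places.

The unemployment rate changed by −1.59 percentage points.

September: labor force = 2,058.77 + 190.03 = 2,248.80; u = 190.03/2,248.80 = 8.45%.
October: labor force = 2,075.19 + 152.93 = 2,228.12; u = 152.93/2,228.12 = 6.86%.
Change = 6.86% − 8.45% = −1.59 pp.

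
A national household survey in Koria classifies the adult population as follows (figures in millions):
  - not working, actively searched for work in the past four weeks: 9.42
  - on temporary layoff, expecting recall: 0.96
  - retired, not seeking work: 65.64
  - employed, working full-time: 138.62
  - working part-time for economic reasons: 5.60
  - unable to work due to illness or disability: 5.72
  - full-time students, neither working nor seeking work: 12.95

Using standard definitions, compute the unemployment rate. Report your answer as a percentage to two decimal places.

Employed = 138.62 + 5.60 = 144.22 million (anyone who worked, including part-time for economic reasons, counts as employed).
Unemployed = 9.42 + 0.96 = 10.38 million (jobless and actively searching, or on temporary layoff).
Labor force = 144.22 + 10.38 = 154.60 million.
Unemployment rate = 10.38 / 154.60 = 6.71%.

Unemployment rate ≈ 6.71%.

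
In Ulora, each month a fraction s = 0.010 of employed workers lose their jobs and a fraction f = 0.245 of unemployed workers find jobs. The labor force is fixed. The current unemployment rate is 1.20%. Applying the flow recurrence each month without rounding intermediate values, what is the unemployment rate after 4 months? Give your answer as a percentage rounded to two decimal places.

Unemployment rate after four months ≈ 3.08%.

With a fixed labor force, u_{t+1} = u_t + s·(1−u_t) − f·u_t = u_t·(1−s−f) + s.
Here 1−s−f = 0.745 and s = 0.010.
u_1 = 0.012000 × 0.745 + 0.010 = 0.018940.
u_2 = 0.018940 × 0.745 + 0.010 = 0.024110.
u_3 = 0.024110 × 0.745 + 0.010 = 0.027962.
u_4 = 0.027962 × 0.745 + 0.010 = 0.030832.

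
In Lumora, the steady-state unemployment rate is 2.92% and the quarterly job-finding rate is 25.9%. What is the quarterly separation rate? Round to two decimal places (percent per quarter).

Separation rate ≈ 0.78% per quarter.

From u* = s/(s+f): s = u·f/(1−u).
s = 0.0292 × 25.9 / (1 − 0.0292) = 0.7563 / 0.9708 ≈ 0.78% per quarter.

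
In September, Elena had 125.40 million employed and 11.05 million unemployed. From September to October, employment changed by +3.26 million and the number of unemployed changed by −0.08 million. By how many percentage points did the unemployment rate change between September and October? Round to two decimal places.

The unemployment rate changed by −0.24 percentage points.

September: labor force = 125.40 + 11.05 = 136.45; u = 11.05/136.45 = 8.10%.
October: labor force = 128.66 + 10.97 = 139.63; u = 10.97/139.63 = 7.86%.
Change = 7.86% − 8.10% = −0.24 pp.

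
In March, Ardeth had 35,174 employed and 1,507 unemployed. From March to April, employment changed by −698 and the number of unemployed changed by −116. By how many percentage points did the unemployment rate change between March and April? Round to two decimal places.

The unemployment rate changed by −0.23 percentage points.

March: labor force = 35,174 + 1,507 = 36,681; u = 1,507/36,681 = 4.11%.
April: labor force = 34,476 + 1,391 = 35,867; u = 1,391/35,867 = 3.88%.
Change = 3.88% − 4.11% = −0.23 pp.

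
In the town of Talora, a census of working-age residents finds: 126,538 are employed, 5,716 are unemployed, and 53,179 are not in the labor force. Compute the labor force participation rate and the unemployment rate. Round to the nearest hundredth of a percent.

Labor force = employed + unemployed = 126,538 + 5,716 = 132,254.
Working-age population = 132,254 + 53,179 = 185,433.
Unemployment rate = 5,716 / 132,254 = 4.32%.
Labor force participation rate = 132,254 / 185,433 = 71.32%.

Labor force participation rate ≈ 71.32%; unemployment rate ≈ 4.32%.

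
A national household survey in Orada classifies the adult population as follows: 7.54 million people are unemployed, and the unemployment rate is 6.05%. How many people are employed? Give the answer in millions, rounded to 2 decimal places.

About 117.09 million are employed.

Labor force = U / u = 7.54 / 0.0605 ≈ 124.63 million.
Employed = labor force − unemployed = 124.63 − 7.54 = 117.09 million.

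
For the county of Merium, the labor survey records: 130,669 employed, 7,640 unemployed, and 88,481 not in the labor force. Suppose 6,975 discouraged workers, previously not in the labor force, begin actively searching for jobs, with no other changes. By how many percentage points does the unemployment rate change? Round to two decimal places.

Initially, labor force = 130,669 + 7,640 = 138,309, so u = 7,640/138,309 = 5.52%.
After the change, unemployed and labor force both rise by 6,975 → E = 130,669, U = 14,615, labor force = 145,284.
New unemployment rate = 14,615 / 145,284 = 10.06%.
Change = 10.06% − 5.52% = +4.54 percentage points.

The unemployment rate changes by +4.54 percentage points.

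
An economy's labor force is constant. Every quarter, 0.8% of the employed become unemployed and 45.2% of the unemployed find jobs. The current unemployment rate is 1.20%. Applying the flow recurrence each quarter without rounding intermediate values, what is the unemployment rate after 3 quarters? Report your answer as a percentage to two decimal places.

Unemployment rate after three quarters ≈ 1.65%.

With a fixed labor force, u_{t+1} = u_t + s·(1−u_t) − f·u_t = u_t·(1−s−f) + s.
Here 1−s−f = 0.540 and s = 0.008.
u_1 = 0.012000 × 0.540 + 0.008 = 0.014480.
u_2 = 0.014480 × 0.540 + 0.008 = 0.015819.
u_3 = 0.015819 × 0.540 + 0.008 = 0.016542.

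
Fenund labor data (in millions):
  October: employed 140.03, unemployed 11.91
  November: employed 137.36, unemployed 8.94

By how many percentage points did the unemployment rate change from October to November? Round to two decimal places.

The unemployment rate changed by −1.73 percentage points.

October: labor force = 140.03 + 11.91 = 151.94; u = 11.91/151.94 = 7.84%.
November: labor force = 137.36 + 8.94 = 146.30; u = 8.94/146.30 = 6.11%.
Change = 6.11% − 7.84% = −1.73 pp.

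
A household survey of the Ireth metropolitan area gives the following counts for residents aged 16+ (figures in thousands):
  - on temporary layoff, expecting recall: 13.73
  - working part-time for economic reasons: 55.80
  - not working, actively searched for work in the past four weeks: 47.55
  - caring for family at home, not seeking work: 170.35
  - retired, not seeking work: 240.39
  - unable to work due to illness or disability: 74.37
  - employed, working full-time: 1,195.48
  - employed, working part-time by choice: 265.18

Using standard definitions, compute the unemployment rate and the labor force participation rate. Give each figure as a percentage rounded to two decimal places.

Unemployment rate ≈ 3.88%; labor force participation rate ≈ 76.48%.

Employed = 55.80 + 1,195.48 + 265.18 = 1,516.46 thousand (anyone who worked, including part-time for economic reasons, counts as employed).
Unemployed = 13.73 + 47.55 = 61.28 thousand (jobless and actively searching, or on temporary layoff).
Labor force = 1,516.46 + 61.28 = 1,577.74 thousand.
Not in labor force = 170.35 + 240.39 + 74.37 = 485.11 thousand (those not working and not actively searching are outside the labor force).
Civilian working-age population = 1,577.74 + 485.11 = 2,062.85 thousand.
Unemployment rate = 61.28 / 1,577.74 = 3.88%.
Labor force participation rate = 1,577.74 / 2,062.85 = 76.48%.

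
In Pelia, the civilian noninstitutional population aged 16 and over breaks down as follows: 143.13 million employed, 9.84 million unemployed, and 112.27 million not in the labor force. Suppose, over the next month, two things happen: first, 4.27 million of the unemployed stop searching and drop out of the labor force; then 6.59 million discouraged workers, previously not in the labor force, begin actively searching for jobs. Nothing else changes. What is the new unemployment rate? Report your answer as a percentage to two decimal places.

New unemployment rate ≈ 7.83%.

Initially, labor force = 143.13 + 9.84 = 152.97 million, so u = 9.84/152.97 = 6.43%.
After the first change, unemployed and labor force both fall by 4.27 → E = 143.13, U = 5.57, labor force = 148.70 million.
After the second change, unemployed and labor force both rise by 6.59 → E = 143.13, U = 12.16, labor force = 155.29 million.
New unemployment rate = 12.16 / 155.29 = 7.83%.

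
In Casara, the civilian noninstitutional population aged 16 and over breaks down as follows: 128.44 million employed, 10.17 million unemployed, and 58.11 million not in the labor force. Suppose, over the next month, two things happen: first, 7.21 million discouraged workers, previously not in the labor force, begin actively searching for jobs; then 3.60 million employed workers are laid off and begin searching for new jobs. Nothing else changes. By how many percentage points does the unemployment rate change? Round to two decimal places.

The unemployment rate changes by +7.05 percentage points.

Initially, labor force = 128.44 + 10.17 = 138.61 million, so u = 10.17/138.61 = 7.34%.
After the first change, unemployed and labor force both rise by 7.21 → E = 128.44, U = 17.38, labor force = 145.82 million.
After the second change, employed falls and unemployed rises by 3.60; labor force unchanged → E = 124.84, U = 20.98, labor force = 145.82 million.
New unemployment rate = 20.98 / 145.82 = 14.39%.
Change = 14.39% − 7.34% = +7.05 percentage points.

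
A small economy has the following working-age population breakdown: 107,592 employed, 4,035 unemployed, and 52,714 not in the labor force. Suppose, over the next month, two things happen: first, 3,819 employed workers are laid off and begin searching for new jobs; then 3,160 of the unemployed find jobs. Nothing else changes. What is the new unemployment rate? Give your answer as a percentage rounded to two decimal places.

Initially, labor force = 107,592 + 4,035 = 111,627, so u = 4,035/111,627 = 3.61%.
After the first change, employed falls and unemployed rises by 3,819; labor force unchanged → E = 103,773, U = 7,854, labor force = 111,627.
After the second change, unemployed falls and employed rises by 3,160; labor force unchanged → E = 106,933, U = 4,694, labor force = 111,627.
New unemployment rate = 4,694 / 111,627 = 4.21%.

New unemployment rate ≈ 4.21%.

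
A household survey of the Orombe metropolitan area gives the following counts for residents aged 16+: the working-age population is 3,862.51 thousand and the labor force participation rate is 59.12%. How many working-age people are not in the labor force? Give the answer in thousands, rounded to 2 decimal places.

About 1,578.99 thousand are not in the labor force.

Share not in the labor force = 1 − 0.5912 = 0.4088.
Not in labor force = 0.4088 × 3,862.51 ≈ 1,578.99 thousand.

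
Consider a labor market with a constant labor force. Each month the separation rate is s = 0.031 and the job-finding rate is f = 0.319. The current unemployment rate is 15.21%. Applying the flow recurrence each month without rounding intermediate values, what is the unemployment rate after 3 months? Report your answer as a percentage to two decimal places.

With a fixed labor force, u_{t+1} = u_t + s·(1−u_t) − f·u_t = u_t·(1−s−f) + s.
Here 1−s−f = 0.650 and s = 0.031.
u_1 = 0.152100 × 0.650 + 0.031 = 0.129865.
u_2 = 0.129865 × 0.650 + 0.031 = 0.115412.
u_3 = 0.115412 × 0.650 + 0.031 = 0.106018.

Unemployment rate after three months ≈ 10.60%.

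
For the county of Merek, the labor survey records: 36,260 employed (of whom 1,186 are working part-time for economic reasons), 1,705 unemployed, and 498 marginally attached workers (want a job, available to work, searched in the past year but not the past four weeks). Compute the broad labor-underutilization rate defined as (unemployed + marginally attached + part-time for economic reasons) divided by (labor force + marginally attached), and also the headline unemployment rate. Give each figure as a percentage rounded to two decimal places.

Labor force = 36,260 + 1,705 = 37,965.
Numerator = 1,705 + 498 + 1,186 = 3,389.
Denominator = 37,965 + 498 = 38,463.
Broad rate = 3,389 / 38,463 = 8.81%.
Headline unemployment rate = 1,705 / 37,965 = 4.49%.

Broad underutilization rate ≈ 8.81%; headline unemployment rate ≈ 4.49%.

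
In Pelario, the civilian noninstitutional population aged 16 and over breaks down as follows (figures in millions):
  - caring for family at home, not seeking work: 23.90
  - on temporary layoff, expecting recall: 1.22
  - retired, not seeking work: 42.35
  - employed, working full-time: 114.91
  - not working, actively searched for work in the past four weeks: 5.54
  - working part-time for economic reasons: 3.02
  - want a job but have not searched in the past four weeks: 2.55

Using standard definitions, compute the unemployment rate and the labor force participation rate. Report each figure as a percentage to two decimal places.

Unemployment rate ≈ 5.42%; labor force participation rate ≈ 64.44%.

Employed = 114.91 + 3.02 = 117.93 million (anyone who worked, including part-time for economic reasons, counts as employed).
Unemployed = 1.22 + 5.54 = 6.76 million (jobless and actively searching, or on temporary layoff).
Labor force = 117.93 + 6.76 = 124.69 million.
Not in labor force = 23.90 + 42.35 + 2.55 = 68.80 million (those not working and not actively searching are outside the labor force — including those who want a job but have given up searching).
Civilian working-age population = 124.69 + 68.80 = 193.49 million.
Unemployment rate = 6.76 / 124.69 = 5.42%.
Labor force participation rate = 124.69 / 193.49 = 64.44%.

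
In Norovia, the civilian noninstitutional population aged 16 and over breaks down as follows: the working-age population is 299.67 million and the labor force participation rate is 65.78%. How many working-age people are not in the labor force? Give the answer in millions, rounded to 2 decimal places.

Share not in the labor force = 1 − 0.6578 = 0.3422.
Not in labor force = 0.3422 × 299.67 ≈ 102.55 million.

About 102.55 million are not in the labor force.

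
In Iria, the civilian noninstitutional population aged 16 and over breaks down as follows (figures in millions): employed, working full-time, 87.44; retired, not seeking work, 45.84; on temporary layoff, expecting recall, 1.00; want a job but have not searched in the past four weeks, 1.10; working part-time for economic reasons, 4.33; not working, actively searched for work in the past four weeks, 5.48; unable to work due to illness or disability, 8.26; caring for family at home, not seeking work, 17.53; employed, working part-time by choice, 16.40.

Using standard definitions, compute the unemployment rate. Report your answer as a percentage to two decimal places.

Unemployment rate ≈ 5.65%.

Employed = 87.44 + 4.33 + 16.40 = 108.17 million (anyone who worked, including part-time for economic reasons, counts as employed).
Unemployed = 1.00 + 5.48 = 6.48 million (jobless and actively searching, or on temporary layoff).
Labor force = 108.17 + 6.48 = 114.65 million.
Unemployment rate = 6.48 / 114.65 = 5.65%.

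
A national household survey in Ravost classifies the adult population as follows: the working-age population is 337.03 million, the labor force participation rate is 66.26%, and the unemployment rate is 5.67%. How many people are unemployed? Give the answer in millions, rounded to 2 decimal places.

About 12.66 million are unemployed.

Labor force = 0.6626 × 337.03 = 223.32 million.
Unemployed = 0.0567 × 223.32 ≈ 12.66 million.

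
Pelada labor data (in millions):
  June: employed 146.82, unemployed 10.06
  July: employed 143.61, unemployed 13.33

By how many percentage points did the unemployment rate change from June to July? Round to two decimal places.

June: labor force = 146.82 + 10.06 = 156.88; u = 10.06/156.88 = 6.41%.
July: labor force = 143.61 + 13.33 = 156.94; u = 13.33/156.94 = 8.49%.
Change = 8.49% − 6.41% = +2.08 pp.

The unemployment rate changed by +2.08 percentage points.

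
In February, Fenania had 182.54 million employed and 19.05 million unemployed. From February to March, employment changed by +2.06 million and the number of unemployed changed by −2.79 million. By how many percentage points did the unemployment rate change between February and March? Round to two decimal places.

The unemployment rate changed by −1.35 percentage points.

February: labor force = 182.54 + 19.05 = 201.59; u = 19.05/201.59 = 9.45%.
March: labor force = 184.60 + 16.26 = 200.86; u = 16.26/200.86 = 8.10%.
Change = 8.10% − 9.45% = −1.35 pp.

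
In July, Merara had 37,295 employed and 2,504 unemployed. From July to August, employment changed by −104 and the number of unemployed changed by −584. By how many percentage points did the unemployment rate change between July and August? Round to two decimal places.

July: labor force = 37,295 + 2,504 = 39,799; u = 2,504/39,799 = 6.29%.
August: labor force = 37,191 + 1,920 = 39,111; u = 1,920/39,111 = 4.91%.
Change = 4.91% − 6.29% = −1.38 pp.

The unemployment rate changed by −1.38 percentage points.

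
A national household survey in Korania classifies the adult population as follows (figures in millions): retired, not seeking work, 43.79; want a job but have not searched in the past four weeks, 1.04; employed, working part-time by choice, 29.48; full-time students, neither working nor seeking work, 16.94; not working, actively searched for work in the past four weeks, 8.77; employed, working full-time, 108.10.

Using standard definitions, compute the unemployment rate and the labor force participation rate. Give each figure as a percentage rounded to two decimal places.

Employed = 29.48 + 108.10 = 137.58 million.
Unemployed = 8.77 million.
Labor force = 137.58 + 8.77 = 146.35 million.
Not in labor force = 43.79 + 1.04 + 16.94 = 61.77 million (those not working and not actively searching are outside the labor force — including those who want a job but have given up searching).
Civilian working-age population = 146.35 + 61.77 = 208.12 million.
Unemployment rate = 8.77 / 146.35 = 5.99%.
Labor force participation rate = 146.35 / 208.12 = 70.32%.

Unemployment rate ≈ 5.99%; labor force participation rate ≈ 70.32%.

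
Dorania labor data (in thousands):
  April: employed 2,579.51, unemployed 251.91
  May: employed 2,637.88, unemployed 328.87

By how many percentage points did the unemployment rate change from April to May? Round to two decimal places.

The unemployment rate changed by +2.19 percentage points.

April: labor force = 2,579.51 + 251.91 = 2,831.42; u = 251.91/2,831.42 = 8.90%.
May: labor force = 2,637.88 + 328.87 = 2,966.75; u = 328.87/2,966.75 = 11.09%.
Change = 11.09% − 8.90% = +2.19 pp.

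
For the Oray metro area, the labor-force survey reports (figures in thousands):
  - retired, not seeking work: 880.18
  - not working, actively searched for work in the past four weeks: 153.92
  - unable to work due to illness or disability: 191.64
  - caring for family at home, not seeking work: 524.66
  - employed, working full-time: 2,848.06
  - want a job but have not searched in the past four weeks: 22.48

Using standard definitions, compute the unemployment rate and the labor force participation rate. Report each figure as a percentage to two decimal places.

Unemployment rate ≈ 5.13%; labor force participation rate ≈ 64.96%.

Employed = 2,848.06 thousand.
Unemployed = 153.92 thousand.
Labor force = 2,848.06 + 153.92 = 3,001.98 thousand.
Not in labor force = 880.18 + 191.64 + 524.66 + 22.48 = 1,618.96 thousand (those not working and not actively searching are outside the labor force — including those who want a job but have given up searching).
Civilian working-age population = 3,001.98 + 1,618.96 = 4,620.94 thousand.
Unemployment rate = 153.92 / 3,001.98 = 5.13%.
Labor force participation rate = 3,001.98 / 4,620.94 = 64.96%.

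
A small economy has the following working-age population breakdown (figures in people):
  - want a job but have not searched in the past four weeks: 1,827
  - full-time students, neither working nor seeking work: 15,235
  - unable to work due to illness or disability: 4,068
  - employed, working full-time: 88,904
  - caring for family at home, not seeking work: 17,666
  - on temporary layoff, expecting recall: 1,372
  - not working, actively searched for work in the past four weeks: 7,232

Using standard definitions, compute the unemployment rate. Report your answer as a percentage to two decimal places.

Unemployment rate ≈ 8.82%.

Employed = 88,904.
Unemployed = 1,372 + 7,232 = 8,604 (jobless and actively searching, or on temporary layoff).
Labor force = 88,904 + 8,604 = 97,508.
Unemployment rate = 8,604 / 97,508 = 8.82%.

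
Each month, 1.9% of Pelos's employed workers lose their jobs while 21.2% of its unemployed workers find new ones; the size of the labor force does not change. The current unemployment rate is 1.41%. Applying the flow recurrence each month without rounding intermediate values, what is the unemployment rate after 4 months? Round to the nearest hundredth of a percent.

Unemployment rate after four months ≈ 5.84%.

With a fixed labor force, u_{t+1} = u_t + s·(1−u_t) − f·u_t = u_t·(1−s−f) + s.
Here 1−s−f = 0.769 and s = 0.019.
u_1 = 0.014100 × 0.769 + 0.019 = 0.029843.
u_2 = 0.029843 × 0.769 + 0.019 = 0.041949.
u_3 = 0.041949 × 0.769 + 0.019 = 0.051259.
u_4 = 0.051259 × 0.769 + 0.019 = 0.058418.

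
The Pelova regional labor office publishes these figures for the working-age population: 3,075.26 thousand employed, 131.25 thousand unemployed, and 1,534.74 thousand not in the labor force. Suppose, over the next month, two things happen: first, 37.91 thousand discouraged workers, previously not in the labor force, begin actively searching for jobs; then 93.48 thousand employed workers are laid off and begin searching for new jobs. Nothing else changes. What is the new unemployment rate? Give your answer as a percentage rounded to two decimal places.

New unemployment rate ≈ 8.10%.

Initially, labor force = 3,075.26 + 131.25 = 3,206.51 thousand, so u = 131.25/3,206.51 = 4.09%.
After the first change, unemployed and labor force both rise by 37.91 → E = 3,075.26, U = 169.16, labor force = 3,244.42 thousand.
After the second change, employed falls and unemployed rises by 93.48; labor force unchanged → E = 2,981.78, U = 262.64, labor force = 3,244.42 thousand.
New unemployment rate = 262.64 / 3,244.42 = 8.10%.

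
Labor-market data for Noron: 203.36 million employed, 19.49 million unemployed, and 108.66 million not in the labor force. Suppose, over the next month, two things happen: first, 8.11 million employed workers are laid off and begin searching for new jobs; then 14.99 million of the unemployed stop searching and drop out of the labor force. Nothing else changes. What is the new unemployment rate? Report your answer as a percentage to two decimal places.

Initially, labor force = 203.36 + 19.49 = 222.85 million, so u = 19.49/222.85 = 8.75%.
After the first change, employed falls and unemployed rises by 8.11; labor force unchanged → E = 195.25, U = 27.60, labor force = 222.85 million.
After the second change, unemployed and labor force both fall by 14.99 → E = 195.25, U = 12.61, labor force = 207.86 million.
New unemployment rate = 12.61 / 207.86 = 6.07%.

New unemployment rate ≈ 6.07%.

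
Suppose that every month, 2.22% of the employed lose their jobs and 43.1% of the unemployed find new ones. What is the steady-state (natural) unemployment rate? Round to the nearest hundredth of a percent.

At steady state the flows balance: s·E = f·U, so U/(E+U) = s/(s+f).
u* = 2.22 / (2.22 + 43.1) = 2.22 / 45.32 = 4.90%.

Steady-state unemployment rate ≈ 4.90%.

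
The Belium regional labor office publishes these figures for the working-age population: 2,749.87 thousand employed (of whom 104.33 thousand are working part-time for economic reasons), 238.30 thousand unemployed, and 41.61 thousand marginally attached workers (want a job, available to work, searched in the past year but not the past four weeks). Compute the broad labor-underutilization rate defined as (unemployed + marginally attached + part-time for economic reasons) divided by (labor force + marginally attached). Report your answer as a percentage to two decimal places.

Broad underutilization rate ≈ 12.68%.

Labor force = 2,749.87 + 238.30 = 2,988.17 thousand.
Numerator = 238.30 + 41.61 + 104.33 = 384.24 thousand.
Denominator = 2,988.17 + 41.61 = 3,029.78 thousand.
Broad rate = 384.24 / 3,029.78 = 12.68%.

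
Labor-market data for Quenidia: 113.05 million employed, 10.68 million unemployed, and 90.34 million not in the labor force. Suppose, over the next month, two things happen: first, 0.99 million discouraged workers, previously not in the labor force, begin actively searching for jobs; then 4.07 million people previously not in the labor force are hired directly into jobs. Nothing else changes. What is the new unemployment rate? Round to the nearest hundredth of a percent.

New unemployment rate ≈ 9.06%.

Initially, labor force = 113.05 + 10.68 = 123.73 million, so u = 10.68/123.73 = 8.63%.
After the first change, unemployed and labor force both rise by 0.99 → E = 113.05, U = 11.67, labor force = 124.72 million.
After the second change, employed and labor force both rise by 4.07; unemployed unchanged → E = 117.12, U = 11.67, labor force = 128.79 million.
New unemployment rate = 11.67 / 128.79 = 9.06%.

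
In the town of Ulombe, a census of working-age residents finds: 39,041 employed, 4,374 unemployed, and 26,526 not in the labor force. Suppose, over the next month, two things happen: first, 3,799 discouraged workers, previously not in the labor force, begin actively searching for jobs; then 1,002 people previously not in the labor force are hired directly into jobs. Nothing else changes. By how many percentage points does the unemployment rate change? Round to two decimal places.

The unemployment rate changes by +6.88 percentage points.

Initially, labor force = 39,041 + 4,374 = 43,415, so u = 4,374/43,415 = 10.07%.
After the first change, unemployed and labor force both rise by 3,799 → E = 39,041, U = 8,173, labor force = 47,214.
After the second change, employed and labor force both rise by 1,002; unemployed unchanged → E = 40,043, U = 8,173, labor force = 48,216.
New unemployment rate = 8,173 / 48,216 = 16.95%.
Change = 16.95% − 10.07% = +6.88 percentage points.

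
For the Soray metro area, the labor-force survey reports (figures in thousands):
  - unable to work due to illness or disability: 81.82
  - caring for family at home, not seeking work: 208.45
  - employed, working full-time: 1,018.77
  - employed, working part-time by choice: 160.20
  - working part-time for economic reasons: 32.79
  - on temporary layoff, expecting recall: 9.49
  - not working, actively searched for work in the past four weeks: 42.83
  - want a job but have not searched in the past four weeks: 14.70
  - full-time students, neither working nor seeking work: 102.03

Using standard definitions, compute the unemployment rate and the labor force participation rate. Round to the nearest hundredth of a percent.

Unemployment rate ≈ 4.14%; labor force participation rate ≈ 75.64%.

Employed = 1,018.77 + 160.20 + 32.79 = 1,211.76 thousand (anyone who worked, including part-time for economic reasons, counts as employed).
Unemployed = 9.49 + 42.83 = 52.32 thousand (jobless and actively searching, or on temporary layoff).
Labor force = 1,211.76 + 52.32 = 1,264.08 thousand.
Not in labor force = 81.82 + 208.45 + 14.70 + 102.03 = 407.00 thousand (those not working and not actively searching are outside the labor force — including those who want a job but have given up searching).
Civilian working-age population = 1,264.08 + 407.00 = 1,671.08 thousand.
Unemployment rate = 52.32 / 1,264.08 = 4.14%.
Labor force participation rate = 1,264.08 / 1,671.08 = 75.64%.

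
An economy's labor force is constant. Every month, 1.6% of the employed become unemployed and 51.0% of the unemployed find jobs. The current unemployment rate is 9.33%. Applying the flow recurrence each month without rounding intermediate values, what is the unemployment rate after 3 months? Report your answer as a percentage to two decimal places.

Unemployment rate after three months ≈ 3.71%.

With a fixed labor force, u_{t+1} = u_t + s·(1−u_t) − f·u_t = u_t·(1−s−f) + s.
Here 1−s−f = 0.474 and s = 0.016.
u_1 = 0.093300 × 0.474 + 0.016 = 0.060224.
u_2 = 0.060224 × 0.474 + 0.016 = 0.044546.
u_3 = 0.044546 × 0.474 + 0.016 = 0.037115.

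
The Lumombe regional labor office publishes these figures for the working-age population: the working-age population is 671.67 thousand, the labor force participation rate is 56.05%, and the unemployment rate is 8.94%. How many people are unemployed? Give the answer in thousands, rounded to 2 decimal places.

About 33.66 thousand are unemployed.

Labor force = 0.5605 × 671.67 = 376.47 thousand.
Unemployed = 0.0894 × 376.47 ≈ 33.66 thousand.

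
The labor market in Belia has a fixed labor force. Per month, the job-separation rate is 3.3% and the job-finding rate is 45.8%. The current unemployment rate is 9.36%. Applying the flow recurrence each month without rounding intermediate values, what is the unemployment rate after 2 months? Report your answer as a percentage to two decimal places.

Unemployment rate after two months ≈ 7.40%.

With a fixed labor force, u_{t+1} = u_t + s·(1−u_t) − f·u_t = u_t·(1−s−f) + s.
Here 1−s−f = 0.509 and s = 0.033.
u_1 = 0.093600 × 0.509 + 0.033 = 0.080642.
u_2 = 0.080642 × 0.509 + 0.033 = 0.074047.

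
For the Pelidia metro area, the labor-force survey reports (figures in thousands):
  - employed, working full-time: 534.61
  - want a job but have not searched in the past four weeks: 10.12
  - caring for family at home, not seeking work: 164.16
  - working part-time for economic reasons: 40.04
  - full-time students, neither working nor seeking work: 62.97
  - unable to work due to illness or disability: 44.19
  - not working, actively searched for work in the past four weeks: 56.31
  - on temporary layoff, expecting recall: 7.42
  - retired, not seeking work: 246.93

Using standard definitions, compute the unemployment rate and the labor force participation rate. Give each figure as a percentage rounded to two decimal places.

Unemployment rate ≈ 9.98%; labor force participation rate ≈ 54.71%.

Employed = 534.61 + 40.04 = 574.65 thousand (anyone who worked, including part-time for economic reasons, counts as employed).
Unemployed = 56.31 + 7.42 = 63.73 thousand (jobless and actively searching, or on temporary layoff).
Labor force = 574.65 + 63.73 = 638.38 thousand.
Not in labor force = 10.12 + 164.16 + 62.97 + 44.19 + 246.93 = 528.37 thousand (those not working and not actively searching are outside the labor force — including those who want a job but have given up searching).
Civilian working-age population = 638.38 + 528.37 = 1,166.75 thousand.
Unemployment rate = 63.73 / 638.38 = 9.98%.
Labor force participation rate = 638.38 / 1,166.75 = 54.71%.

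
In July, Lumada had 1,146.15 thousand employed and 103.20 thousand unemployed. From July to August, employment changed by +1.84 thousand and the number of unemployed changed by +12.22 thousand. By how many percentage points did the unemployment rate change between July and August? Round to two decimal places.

The unemployment rate changed by +0.88 percentage points.

July: labor force = 1,146.15 + 103.20 = 1,249.35; u = 103.20/1,249.35 = 8.26%.
August: labor force = 1,147.99 + 115.42 = 1,263.41; u = 115.42/1,263.41 = 9.14%.
Change = 9.14% − 8.26% = +0.88 pp.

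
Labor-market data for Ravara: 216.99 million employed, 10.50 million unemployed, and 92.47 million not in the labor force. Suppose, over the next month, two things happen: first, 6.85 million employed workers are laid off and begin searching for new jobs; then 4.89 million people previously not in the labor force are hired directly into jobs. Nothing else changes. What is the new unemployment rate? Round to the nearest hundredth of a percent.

Initially, labor force = 216.99 + 10.50 = 227.49 million, so u = 10.50/227.49 = 4.62%.
After the first change, employed falls and unemployed rises by 6.85; labor force unchanged → E = 210.14, U = 17.35, labor force = 227.49 million.
After the second change, employed and labor force both rise by 4.89; unemployed unchanged → E = 215.03, U = 17.35, labor force = 232.38 million.
New unemployment rate = 17.35 / 232.38 = 7.47%.

New unemployment rate ≈ 7.47%.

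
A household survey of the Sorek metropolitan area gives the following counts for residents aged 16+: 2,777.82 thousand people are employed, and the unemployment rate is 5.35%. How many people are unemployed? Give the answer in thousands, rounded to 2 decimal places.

Let U be the number unemployed. The labor force is E + U, and U/(E+U) = 0.0535.
So U = 0.0535 × 2,777.82 / (1 − 0.0535) = 148.6134 / 0.9465 ≈ 157.01 thousand.

About 157.01 thousand are unemployed.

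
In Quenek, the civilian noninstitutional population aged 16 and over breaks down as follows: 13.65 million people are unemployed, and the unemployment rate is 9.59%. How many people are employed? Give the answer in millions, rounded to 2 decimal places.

Labor force = U / u = 13.65 / 0.0959 ≈ 142.34 million.
Employed = labor force − unemployed = 142.34 − 13.65 = 128.69 million.

About 128.69 million are employed.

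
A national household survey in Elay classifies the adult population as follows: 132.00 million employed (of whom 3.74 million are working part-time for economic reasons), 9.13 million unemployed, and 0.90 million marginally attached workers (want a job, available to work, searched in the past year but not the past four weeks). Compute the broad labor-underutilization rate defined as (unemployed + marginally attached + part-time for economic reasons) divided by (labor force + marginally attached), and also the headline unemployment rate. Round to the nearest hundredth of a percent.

Labor force = 132.00 + 9.13 = 141.13 million.
Numerator = 9.13 + 0.90 + 3.74 = 13.77 million.
Denominator = 141.13 + 0.90 = 142.03 million.
Broad rate = 13.77 / 142.03 = 9.70%.
Headline unemployment rate = 9.13 / 141.13 = 6.47%.

Broad underutilization rate ≈ 9.70%; headline unemployment rate ≈ 6.47%.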